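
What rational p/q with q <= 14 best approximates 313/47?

Expand x = 313/47 as a continued fraction with the Euclidean algorithm:
  313 = 6*47 + 31, so a_0 = 6.
  47 = 1*31 + 16, so a_1 = 1.
  31 = 1*16 + 15, so a_2 = 1.
  16 = 1*15 + 1, so a_3 = 1.
  15 = 15*1 + 0, so a_4 = 15.
so x = [6; 1, 1, 1, 15].
Convergents (p_i = a_i*p_{i-1} + p_{i-2}, q_i = a_i*q_{i-1} + q_{i-2} with p_{-2}=0, p_{-1}=1, q_{-2}=1, q_{-1}=0), until the denominator exceeds 14:
  i=0: a_0=6, p_0 = 6*1 + 0 = 6, q_0 = 6*0 + 1 = 1.
  i=1: a_1=1, p_1 = 1*6 + 1 = 7, q_1 = 1*1 + 0 = 1.
  i=2: a_2=1, p_2 = 1*7 + 6 = 13, q_2 = 1*1 + 1 = 2.
  i=3: a_3=1, p_3 = 1*13 + 7 = 20, q_3 = 1*2 + 1 = 3.
  i=4: a_4=15, p_4 = 15*20 + 13 = 313, q_4 = 15*3 + 2 = 47.
q_4 = 47 > 14, so the last convergent with denominator <= 14 is p_3/q_3 = 20/3.
The closest fraction with denominator <= 14 is either p_3/q_3 or the intermediate fraction (k*p_3 + p_2)/(k*q_3 + q_2) with the largest k >= 1 whose denominator stays <= 14; these approach x as k grows, and every other convergent or intermediate fraction in range is farther away.
Largest k: floor((14 - q_2)/q_3) = floor((14 - 2)/3) = 4.
That gives (4*20 + 13)/(4*3 + 2) = 93/14.
Compare the errors: |x - 20/3| = |313*3 - 20*47|/(47*3) = 1/141, and |x - 93/14| = |313*14 - 93*47|/(47*14) = 11/658.
Cross-multiplying, 1*658 = 658 < 1551 = 11*141, so 1/141 is smaller: the convergent 20/3 is closer to x than 93/14.

20/3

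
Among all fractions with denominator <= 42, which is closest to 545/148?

151/41

Expand x = 545/148 as a continued fraction with the Euclidean algorithm:
  545 = 3*148 + 101, so a_0 = 3.
  148 = 1*101 + 47, so a_1 = 1.
  101 = 2*47 + 7, so a_2 = 2.
  47 = 6*7 + 5, so a_3 = 6.
  7 = 1*5 + 2, so a_4 = 1.
  5 = 2*2 + 1, so a_5 = 2.
  2 = 2*1 + 0, so a_6 = 2.
so x = [3; 1, 2, 6, 1, 2, 2].
Convergents (p_i = a_i*p_{i-1} + p_{i-2}, q_i = a_i*q_{i-1} + q_{i-2} with p_{-2}=0, p_{-1}=1, q_{-2}=1, q_{-1}=0), until the denominator exceeds 42:
  i=0: a_0=3, p_0 = 3*1 + 0 = 3, q_0 = 3*0 + 1 = 1.
  i=1: a_1=1, p_1 = 1*3 + 1 = 4, q_1 = 1*1 + 0 = 1.
  i=2: a_2=2, p_2 = 2*4 + 3 = 11, q_2 = 2*1 + 1 = 3.
  i=3: a_3=6, p_3 = 6*11 + 4 = 70, q_3 = 6*3 + 1 = 19.
  i=4: a_4=1, p_4 = 1*70 + 11 = 81, q_4 = 1*19 + 3 = 22.
  i=5: a_5=2, p_5 = 2*81 + 70 = 232, q_5 = 2*22 + 19 = 63.
q_5 = 63 > 42, so the last convergent with denominator <= 42 is p_4/q_4 = 81/22.
The closest fraction with denominator <= 42 is either p_4/q_4 or the intermediate fraction (k*p_4 + p_3)/(k*q_4 + q_3) with the largest k >= 1 whose denominator stays <= 42; these approach x as k grows, and every other convergent or intermediate fraction in range is farther away.
Largest k: floor((42 - q_3)/q_4) = floor((42 - 19)/22) = 1.
That gives (1*81 + 70)/(1*22 + 19) = 151/41.
Compare the errors: |x - 81/22| = |545*22 - 81*148|/(148*22) = 2/3256, and |x - 151/41| = |545*41 - 151*148|/(148*41) = 3/6068.
Cross-multiplying, 3*3256 = 9768 < 12136 = 2*6068, so 3/6068 is smaller: the intermediate fraction 151/41 is closer to x than 81/22.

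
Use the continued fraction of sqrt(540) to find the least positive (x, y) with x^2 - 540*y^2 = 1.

First expand sqrt(540) as a continued fraction. With x_i = (sqrt(540) + m_i)/d_i and (m_0, d_0) = (0, 1): a_0 = floor(sqrt(540)) = 23, since 23^2 = 529 <= 540 < 576 = 24^2.
Iterate m_{i+1} = d_i*a_i - m_i, d_{i+1} = (540 - m_{i+1}^2)/d_i, a_{i+1} = floor((a_0 + m_{i+1})/d_{i+1}):
  m_1 = 1*23 - 0 = 23, d_1 = (540 - 23^2)/1 = 11/1 = 11, a_1 = floor((23 + 23)/11) = 4.
  m_2 = 11*4 - 23 = 21, d_2 = (540 - 21^2)/11 = 99/11 = 9, a_2 = floor((23 + 21)/9) = 4.
  m_3 = 9*4 - 21 = 15, d_3 = (540 - 15^2)/9 = 315/9 = 35, a_3 = floor((23 + 15)/35) = 1.
  m_4 = 35*1 - 15 = 20, d_4 = (540 - 20^2)/35 = 140/35 = 4, a_4 = floor((23 + 20)/4) = 10.
  m_5 = 4*10 - 20 = 20, d_5 = (540 - 20^2)/4 = 140/4 = 35, a_5 = floor((23 + 20)/35) = 1.
  m_6 = 35*1 - 20 = 15, d_6 = (540 - 15^2)/35 = 315/35 = 9, a_6 = floor((23 + 15)/9) = 4.
  m_7 = 9*4 - 15 = 21, d_7 = (540 - 21^2)/9 = 99/9 = 11, a_7 = floor((23 + 21)/11) = 4.
  m_8 = 11*4 - 21 = 23, d_8 = (540 - 23^2)/11 = 11/11 = 1, a_8 = floor((23 + 23)/1) = 46.
  m_9 = 1*46 - 23 = 23, d_9 = (540 - 23^2)/1 = 11/1 = 11: (m_9, d_9) = (m_1, d_1) = (23, 11), so from here the quotients repeat a_1, ..., a_8; the period length is 8.
So sqrt(540) = [23; (4, 4, 1, 10, 1, 4, 4, 46)] with period length k = 8.
k is even, so the fundamental solution of x^2 - 540y^2 = 1 is (p_{k-1}, q_{k-1}) = (p_7, q_7); compute convergents through index 7.
Convergents (p_i = a_i*p_{i-1} + p_{i-2}, q_i = a_i*q_{i-1} + q_{i-2} with p_{-2}=0, p_{-1}=1, q_{-2}=1, q_{-1}=0):
  i=0: a_0=23, p_0 = 23*1 + 0 = 23, q_0 = 23*0 + 1 = 1.
  i=1: a_1=4, p_1 = 4*23 + 1 = 93, q_1 = 4*1 + 0 = 4.
  i=2: a_2=4, p_2 = 4*93 + 23 = 395, q_2 = 4*4 + 1 = 17.
  i=3: a_3=1, p_3 = 1*395 + 93 = 488, q_3 = 1*17 + 4 = 21.
  i=4: a_4=10, p_4 = 10*488 + 395 = 5275, q_4 = 10*21 + 17 = 227.
  i=5: a_5=1, p_5 = 1*5275 + 488 = 5763, q_5 = 1*227 + 21 = 248.
  i=6: a_6=4, p_6 = 4*5763 + 5275 = 28327, q_6 = 4*248 + 227 = 1219.
  i=7: a_7=4, p_7 = 4*28327 + 5763 = 119071, q_7 = 4*1219 + 248 = 5124.
Check: 119071^2 - 540*5124^2 = 14177903041 - 14177903040 = 1, so (x, y) = (119071, 5124) solves the equation, and by the theorem it is the least positive solution.

(x, y) = (119071, 5124)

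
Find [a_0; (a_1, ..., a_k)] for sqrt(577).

[24; (48)]

Write x_i = (sqrt(577) + m_i)/d_i with (m_0, d_0) = (0, 1). a_0 = floor(sqrt(577)) = 24, since 24^2 = 576 <= 577 < 625 = 25^2.
Iterate m_{i+1} = d_i*a_i - m_i, d_{i+1} = (577 - m_{i+1}^2)/d_i, a_{i+1} = floor((a_0 + m_{i+1})/d_{i+1}):
  m_1 = 1*24 - 0 = 24, d_1 = (577 - 24^2)/1 = 1/1 = 1, a_1 = floor((24 + 24)/1) = 48.
  m_2 = 1*48 - 24 = 24, d_2 = (577 - 24^2)/1 = 1/1 = 1: (m_2, d_2) = (m_1, d_1) = (24, 1), so from here the quotient a_1 repeats; the period length is 1.
Hence the expansion of sqrt(577) is a_0 = 24 followed by the repeating block 48 (period 1).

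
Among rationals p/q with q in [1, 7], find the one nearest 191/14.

Expand x = 191/14 as a continued fraction with the Euclidean algorithm:
  191 = 13*14 + 9, so a_0 = 13.
  14 = 1*9 + 5, so a_1 = 1.
  9 = 1*5 + 4, so a_2 = 1.
  5 = 1*4 + 1, so a_3 = 1.
  4 = 4*1 + 0, so a_4 = 4.
so x = [13; 1, 1, 1, 4].
Convergents (p_i = a_i*p_{i-1} + p_{i-2}, q_i = a_i*q_{i-1} + q_{i-2} with p_{-2}=0, p_{-1}=1, q_{-2}=1, q_{-1}=0), until the denominator exceeds 7:
  i=0: a_0=13, p_0 = 13*1 + 0 = 13, q_0 = 13*0 + 1 = 1.
  i=1: a_1=1, p_1 = 1*13 + 1 = 14, q_1 = 1*1 + 0 = 1.
  i=2: a_2=1, p_2 = 1*14 + 13 = 27, q_2 = 1*1 + 1 = 2.
  i=3: a_3=1, p_3 = 1*27 + 14 = 41, q_3 = 1*2 + 1 = 3.
  i=4: a_4=4, p_4 = 4*41 + 27 = 191, q_4 = 4*3 + 2 = 14.
q_4 = 14 > 7, so the last convergent with denominator <= 7 is p_3/q_3 = 41/3.
The closest fraction with denominator <= 7 is either p_3/q_3 or the intermediate fraction (k*p_3 + p_2)/(k*q_3 + q_2) with the largest k >= 1 whose denominator stays <= 7; these approach x as k grows, and every other convergent or intermediate fraction in range is farther away.
Largest k: floor((7 - q_2)/q_3) = floor((7 - 2)/3) = 1.
That gives (1*41 + 27)/(1*3 + 2) = 68/5.
Compare the errors: |x - 41/3| = |191*3 - 41*14|/(14*3) = 1/42, and |x - 68/5| = |191*5 - 68*14|/(14*5) = 3/70.
Cross-multiplying, 1*70 = 70 < 126 = 3*42, so 1/42 is smaller: the convergent 41/3 is closer to x than 68/5.

41/3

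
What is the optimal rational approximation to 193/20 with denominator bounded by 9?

Expand x = 193/20 as a continued fraction with the Euclidean algorithm:
  193 = 9*20 + 13, so a_0 = 9.
  20 = 1*13 + 7, so a_1 = 1.
  13 = 1*7 + 6, so a_2 = 1.
  7 = 1*6 + 1, so a_3 = 1.
  6 = 6*1 + 0, so a_4 = 6.
so x = [9; 1, 1, 1, 6].
Convergents (p_i = a_i*p_{i-1} + p_{i-2}, q_i = a_i*q_{i-1} + q_{i-2} with p_{-2}=0, p_{-1}=1, q_{-2}=1, q_{-1}=0), until the denominator exceeds 9:
  i=0: a_0=9, p_0 = 9*1 + 0 = 9, q_0 = 9*0 + 1 = 1.
  i=1: a_1=1, p_1 = 1*9 + 1 = 10, q_1 = 1*1 + 0 = 1.
  i=2: a_2=1, p_2 = 1*10 + 9 = 19, q_2 = 1*1 + 1 = 2.
  i=3: a_3=1, p_3 = 1*19 + 10 = 29, q_3 = 1*2 + 1 = 3.
  i=4: a_4=6, p_4 = 6*29 + 19 = 193, q_4 = 6*3 + 2 = 20.
q_4 = 20 > 9, so the last convergent with denominator <= 9 is p_3/q_3 = 29/3.
The closest fraction with denominator <= 9 is either p_3/q_3 or the intermediate fraction (k*p_3 + p_2)/(k*q_3 + q_2) with the largest k >= 1 whose denominator stays <= 9; these approach x as k grows, and every other convergent or intermediate fraction in range is farther away.
Largest k: floor((9 - q_2)/q_3) = floor((9 - 2)/3) = 2.
That gives (2*29 + 19)/(2*3 + 2) = 77/8.
Compare the errors: |x - 29/3| = |193*3 - 29*20|/(20*3) = 1/60, and |x - 77/8| = |193*8 - 77*20|/(20*8) = 4/160.
Cross-multiplying, 1*160 = 160 < 240 = 4*60, so 1/60 is smaller: the convergent 29/3 is closer to x than 77/8.

29/3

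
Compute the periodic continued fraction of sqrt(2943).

Write x_i = (sqrt(2943) + m_i)/d_i with (m_0, d_0) = (0, 1). a_0 = floor(sqrt(2943)) = 54, since 54^2 = 2916 <= 2943 < 3025 = 55^2.
Iterate m_{i+1} = d_i*a_i - m_i, d_{i+1} = (2943 - m_{i+1}^2)/d_i, a_{i+1} = floor((a_0 + m_{i+1})/d_{i+1}):
  m_1 = 1*54 - 0 = 54, d_1 = (2943 - 54^2)/1 = 27/1 = 27, a_1 = floor((54 + 54)/27) = 4.
  m_2 = 27*4 - 54 = 54, d_2 = (2943 - 54^2)/27 = 27/27 = 1, a_2 = floor((54 + 54)/1) = 108.
  m_3 = 1*108 - 54 = 54, d_3 = (2943 - 54^2)/1 = 27/1 = 27: (m_3, d_3) = (m_1, d_1) = (54, 27), so from here the quotients repeat a_1, a_2; the period length is 2.
Hence the expansion of sqrt(2943) is a_0 = 54 followed by the repeating block 4, 108 (period 2).

[54; (4, 108)]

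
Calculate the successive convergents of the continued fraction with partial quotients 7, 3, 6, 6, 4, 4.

Using the convergent recurrence p_i = a_i*p_{i-1} + p_{i-2}, q_i = a_i*q_{i-1} + q_{i-2} with p_{-2}=0, p_{-1}=1, q_{-2}=1, q_{-1}=0:
  i=0: a_0=7, p_0 = 7*1 + 0 = 7, q_0 = 7*0 + 1 = 1.
  i=1: a_1=3, p_1 = 3*7 + 1 = 22, q_1 = 3*1 + 0 = 3.
  i=2: a_2=6, p_2 = 6*22 + 7 = 139, q_2 = 6*3 + 1 = 19.
  i=3: a_3=6, p_3 = 6*139 + 22 = 856, q_3 = 6*19 + 3 = 117.
  i=4: a_4=4, p_4 = 4*856 + 139 = 3563, q_4 = 4*117 + 19 = 487.
  i=5: a_5=4, p_5 = 4*3563 + 856 = 15108, q_5 = 4*487 + 117 = 2065.

7/1, 22/3, 139/19, 856/117, 3563/487, 15108/2065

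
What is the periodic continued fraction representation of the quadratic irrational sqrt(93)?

[9; (1, 1, 1, 4, 6, 4, 1, 1, 1, 18)]

Write x_i = (sqrt(93) + m_i)/d_i with (m_0, d_0) = (0, 1). a_0 = floor(sqrt(93)) = 9, since 9^2 = 81 <= 93 < 100 = 10^2.
Iterate m_{i+1} = d_i*a_i - m_i, d_{i+1} = (93 - m_{i+1}^2)/d_i, a_{i+1} = floor((a_0 + m_{i+1})/d_{i+1}):
  m_1 = 1*9 - 0 = 9, d_1 = (93 - 9^2)/1 = 12/1 = 12, a_1 = floor((9 + 9)/12) = 1.
  m_2 = 12*1 - 9 = 3, d_2 = (93 - 3^2)/12 = 84/12 = 7, a_2 = floor((9 + 3)/7) = 1.
  m_3 = 7*1 - 3 = 4, d_3 = (93 - 4^2)/7 = 77/7 = 11, a_3 = floor((9 + 4)/11) = 1.
  m_4 = 11*1 - 4 = 7, d_4 = (93 - 7^2)/11 = 44/11 = 4, a_4 = floor((9 + 7)/4) = 4.
  m_5 = 4*4 - 7 = 9, d_5 = (93 - 9^2)/4 = 12/4 = 3, a_5 = floor((9 + 9)/3) = 6.
  m_6 = 3*6 - 9 = 9, d_6 = (93 - 9^2)/3 = 12/3 = 4, a_6 = floor((9 + 9)/4) = 4.
  m_7 = 4*4 - 9 = 7, d_7 = (93 - 7^2)/4 = 44/4 = 11, a_7 = floor((9 + 7)/11) = 1.
  m_8 = 11*1 - 7 = 4, d_8 = (93 - 4^2)/11 = 77/11 = 7, a_8 = floor((9 + 4)/7) = 1.
  m_9 = 7*1 - 4 = 3, d_9 = (93 - 3^2)/7 = 84/7 = 12, a_9 = floor((9 + 3)/12) = 1.
  m_10 = 12*1 - 3 = 9, d_10 = (93 - 9^2)/12 = 12/12 = 1, a_10 = floor((9 + 9)/1) = 18.
  m_11 = 1*18 - 9 = 9, d_11 = (93 - 9^2)/1 = 12/1 = 12: (m_11, d_11) = (m_1, d_1) = (9, 12), so from here the quotients repeat a_1, ..., a_10; the period length is 10.
Hence the expansion of sqrt(93) is a_0 = 9 followed by the repeating block 1, 1, 1, 4, 6, 4, 1, 1, 1, 18 (period 10).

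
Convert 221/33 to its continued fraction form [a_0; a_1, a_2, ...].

Run the Euclidean algorithm on 221 and 33; the successive quotients are the partial quotients a_0, a_1, ... (each step inverts the fractional part left over by the previous one):
  221 = 6*33 + 23, so a_0 = 6.
  33 = 1*23 + 10, so a_1 = 1.
  23 = 2*10 + 3, so a_2 = 2.
  10 = 3*3 + 1, so a_3 = 3.
  3 = 3*1 + 0, so a_4 = 3.
The remainder reaches 0 after 5 divisions, so the expansion has 5 partial quotients, read off in order.

[6; 1, 2, 3, 3]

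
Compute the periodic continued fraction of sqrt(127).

Write x_i = (sqrt(127) + m_i)/d_i with (m_0, d_0) = (0, 1). a_0 = floor(sqrt(127)) = 11, since 11^2 = 121 <= 127 < 144 = 12^2.
Iterate m_{i+1} = d_i*a_i - m_i, d_{i+1} = (127 - m_{i+1}^2)/d_i, a_{i+1} = floor((a_0 + m_{i+1})/d_{i+1}):
  m_1 = 1*11 - 0 = 11, d_1 = (127 - 11^2)/1 = 6/1 = 6, a_1 = floor((11 + 11)/6) = 3.
  m_2 = 6*3 - 11 = 7, d_2 = (127 - 7^2)/6 = 78/6 = 13, a_2 = floor((11 + 7)/13) = 1.
  m_3 = 13*1 - 7 = 6, d_3 = (127 - 6^2)/13 = 91/13 = 7, a_3 = floor((11 + 6)/7) = 2.
  m_4 = 7*2 - 6 = 8, d_4 = (127 - 8^2)/7 = 63/7 = 9, a_4 = floor((11 + 8)/9) = 2.
  m_5 = 9*2 - 8 = 10, d_5 = (127 - 10^2)/9 = 27/9 = 3, a_5 = floor((11 + 10)/3) = 7.
  m_6 = 3*7 - 10 = 11, d_6 = (127 - 11^2)/3 = 6/3 = 2, a_6 = floor((11 + 11)/2) = 11.
  m_7 = 2*11 - 11 = 11, d_7 = (127 - 11^2)/2 = 6/2 = 3, a_7 = floor((11 + 11)/3) = 7.
  m_8 = 3*7 - 11 = 10, d_8 = (127 - 10^2)/3 = 27/3 = 9, a_8 = floor((11 + 10)/9) = 2.
  m_9 = 9*2 - 10 = 8, d_9 = (127 - 8^2)/9 = 63/9 = 7, a_9 = floor((11 + 8)/7) = 2.
  m_10 = 7*2 - 8 = 6, d_10 = (127 - 6^2)/7 = 91/7 = 13, a_10 = floor((11 + 6)/13) = 1.
  m_11 = 13*1 - 6 = 7, d_11 = (127 - 7^2)/13 = 78/13 = 6, a_11 = floor((11 + 7)/6) = 3.
  m_12 = 6*3 - 7 = 11, d_12 = (127 - 11^2)/6 = 6/6 = 1, a_12 = floor((11 + 11)/1) = 22.
  m_13 = 1*22 - 11 = 11, d_13 = (127 - 11^2)/1 = 6/1 = 6: (m_13, d_13) = (m_1, d_1) = (11, 6), so from here the quotients repeat a_1, ..., a_12; the period length is 12.
Hence the expansion of sqrt(127) is a_0 = 11 followed by the repeating block 3, 1, 2, 2, 7, 11, 7, 2, 2, 1, 3, 22 (period 12).

[11; (3, 1, 2, 2, 7, 11, 7, 2, 2, 1, 3, 22)]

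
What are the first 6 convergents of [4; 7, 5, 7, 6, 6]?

4/1, 29/7, 149/36, 1072/259, 6581/1590, 40558/9799

Using the convergent recurrence p_i = a_i*p_{i-1} + p_{i-2}, q_i = a_i*q_{i-1} + q_{i-2} with p_{-2}=0, p_{-1}=1, q_{-2}=1, q_{-1}=0:
  i=0: a_0=4, p_0 = 4*1 + 0 = 4, q_0 = 4*0 + 1 = 1.
  i=1: a_1=7, p_1 = 7*4 + 1 = 29, q_1 = 7*1 + 0 = 7.
  i=2: a_2=5, p_2 = 5*29 + 4 = 149, q_2 = 5*7 + 1 = 36.
  i=3: a_3=7, p_3 = 7*149 + 29 = 1072, q_3 = 7*36 + 7 = 259.
  i=4: a_4=6, p_4 = 6*1072 + 149 = 6581, q_4 = 6*259 + 36 = 1590.
  i=5: a_5=6, p_5 = 6*6581 + 1072 = 40558, q_5 = 6*1590 + 259 = 9799.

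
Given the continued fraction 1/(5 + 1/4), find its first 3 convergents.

0/1, 1/5, 4/21

Using the convergent recurrence p_i = a_i*p_{i-1} + p_{i-2}, q_i = a_i*q_{i-1} + q_{i-2} with p_{-2}=0, p_{-1}=1, q_{-2}=1, q_{-1}=0:
  i=0: a_0=0, p_0 = 0*1 + 0 = 0, q_0 = 0*0 + 1 = 1.
  i=1: a_1=5, p_1 = 5*0 + 1 = 1, q_1 = 5*1 + 0 = 5.
  i=2: a_2=4, p_2 = 4*1 + 0 = 4, q_2 = 4*5 + 1 = 21.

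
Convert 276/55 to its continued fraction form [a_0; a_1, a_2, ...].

[5; 55]

Run the Euclidean algorithm on 276 and 55; the successive quotients are the partial quotients a_0, a_1, ... (each step inverts the fractional part left over by the previous one):
  276 = 5*55 + 1, so a_0 = 5.
  55 = 55*1 + 0, so a_1 = 55.
The remainder reaches 0 after 2 divisions, so the expansion has 2 partial quotients, read off in order.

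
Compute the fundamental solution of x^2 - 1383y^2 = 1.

First expand sqrt(1383) as a continued fraction. With x_i = (sqrt(1383) + m_i)/d_i and (m_0, d_0) = (0, 1): a_0 = floor(sqrt(1383)) = 37, since 37^2 = 1369 <= 1383 < 1444 = 38^2.
Iterate m_{i+1} = d_i*a_i - m_i, d_{i+1} = (1383 - m_{i+1}^2)/d_i, a_{i+1} = floor((a_0 + m_{i+1})/d_{i+1}):
  m_1 = 1*37 - 0 = 37, d_1 = (1383 - 37^2)/1 = 14/1 = 14, a_1 = floor((37 + 37)/14) = 5.
  m_2 = 14*5 - 37 = 33, d_2 = (1383 - 33^2)/14 = 294/14 = 21, a_2 = floor((37 + 33)/21) = 3.
  m_3 = 21*3 - 33 = 30, d_3 = (1383 - 30^2)/21 = 483/21 = 23, a_3 = floor((37 + 30)/23) = 2.
  m_4 = 23*2 - 30 = 16, d_4 = (1383 - 16^2)/23 = 1127/23 = 49, a_4 = floor((37 + 16)/49) = 1.
  m_5 = 49*1 - 16 = 33, d_5 = (1383 - 33^2)/49 = 294/49 = 6, a_5 = floor((37 + 33)/6) = 11.
  m_6 = 6*11 - 33 = 33, d_6 = (1383 - 33^2)/6 = 294/6 = 49, a_6 = floor((37 + 33)/49) = 1.
  m_7 = 49*1 - 33 = 16, d_7 = (1383 - 16^2)/49 = 1127/49 = 23, a_7 = floor((37 + 16)/23) = 2.
  m_8 = 23*2 - 16 = 30, d_8 = (1383 - 30^2)/23 = 483/23 = 21, a_8 = floor((37 + 30)/21) = 3.
  m_9 = 21*3 - 30 = 33, d_9 = (1383 - 33^2)/21 = 294/21 = 14, a_9 = floor((37 + 33)/14) = 5.
  m_10 = 14*5 - 33 = 37, d_10 = (1383 - 37^2)/14 = 14/14 = 1, a_10 = floor((37 + 37)/1) = 74.
  m_11 = 1*74 - 37 = 37, d_11 = (1383 - 37^2)/1 = 14/1 = 14: (m_11, d_11) = (m_1, d_1) = (37, 14), so from here the quotients repeat a_1, ..., a_10; the period length is 10.
So sqrt(1383) = [37; (5, 3, 2, 1, 11, 1, 2, 3, 5, 74)] with period length k = 10.
k is even, so the fundamental solution of x^2 - 1383y^2 = 1 is (p_{k-1}, q_{k-1}) = (p_9, q_9); compute convergents through index 9.
Convergents (p_i = a_i*p_{i-1} + p_{i-2}, q_i = a_i*q_{i-1} + q_{i-2} with p_{-2}=0, p_{-1}=1, q_{-2}=1, q_{-1}=0):
  i=0: a_0=37, p_0 = 37*1 + 0 = 37, q_0 = 37*0 + 1 = 1.
  i=1: a_1=5, p_1 = 5*37 + 1 = 186, q_1 = 5*1 + 0 = 5.
  i=2: a_2=3, p_2 = 3*186 + 37 = 595, q_2 = 3*5 + 1 = 16.
  i=3: a_3=2, p_3 = 2*595 + 186 = 1376, q_3 = 2*16 + 5 = 37.
  i=4: a_4=1, p_4 = 1*1376 + 595 = 1971, q_4 = 1*37 + 16 = 53.
  i=5: a_5=11, p_5 = 11*1971 + 1376 = 23057, q_5 = 11*53 + 37 = 620.
  i=6: a_6=1, p_6 = 1*23057 + 1971 = 25028, q_6 = 1*620 + 53 = 673.
  i=7: a_7=2, p_7 = 2*25028 + 23057 = 73113, q_7 = 2*673 + 620 = 1966.
  i=8: a_8=3, p_8 = 3*73113 + 25028 = 244367, q_8 = 3*1966 + 673 = 6571.
  i=9: a_9=5, p_9 = 5*244367 + 73113 = 1294948, q_9 = 5*6571 + 1966 = 34821.
Check: 1294948^2 - 1383*34821^2 = 1676890322704 - 1676890322703 = 1, so (x, y) = (1294948, 34821) solves the equation, and by the theorem it is the least positive solution.

(x, y) = (1294948, 34821)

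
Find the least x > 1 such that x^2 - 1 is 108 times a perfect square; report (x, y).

(x, y) = (1351, 130)

First expand sqrt(108) as a continued fraction. With x_i = (sqrt(108) + m_i)/d_i and (m_0, d_0) = (0, 1): a_0 = floor(sqrt(108)) = 10, since 10^2 = 100 <= 108 < 121 = 11^2.
Iterate m_{i+1} = d_i*a_i - m_i, d_{i+1} = (108 - m_{i+1}^2)/d_i, a_{i+1} = floor((a_0 + m_{i+1})/d_{i+1}):
  m_1 = 1*10 - 0 = 10, d_1 = (108 - 10^2)/1 = 8/1 = 8, a_1 = floor((10 + 10)/8) = 2.
  m_2 = 8*2 - 10 = 6, d_2 = (108 - 6^2)/8 = 72/8 = 9, a_2 = floor((10 + 6)/9) = 1.
  m_3 = 9*1 - 6 = 3, d_3 = (108 - 3^2)/9 = 99/9 = 11, a_3 = floor((10 + 3)/11) = 1.
  m_4 = 11*1 - 3 = 8, d_4 = (108 - 8^2)/11 = 44/11 = 4, a_4 = floor((10 + 8)/4) = 4.
  m_5 = 4*4 - 8 = 8, d_5 = (108 - 8^2)/4 = 44/4 = 11, a_5 = floor((10 + 8)/11) = 1.
  m_6 = 11*1 - 8 = 3, d_6 = (108 - 3^2)/11 = 99/11 = 9, a_6 = floor((10 + 3)/9) = 1.
  m_7 = 9*1 - 3 = 6, d_7 = (108 - 6^2)/9 = 72/9 = 8, a_7 = floor((10 + 6)/8) = 2.
  m_8 = 8*2 - 6 = 10, d_8 = (108 - 10^2)/8 = 8/8 = 1, a_8 = floor((10 + 10)/1) = 20.
  m_9 = 1*20 - 10 = 10, d_9 = (108 - 10^2)/1 = 8/1 = 8: (m_9, d_9) = (m_1, d_1) = (10, 8), so from here the quotients repeat a_1, ..., a_8; the period length is 8.
So sqrt(108) = [10; (2, 1, 1, 4, 1, 1, 2, 20)] with period length k = 8.
k is even, so the fundamental solution of x^2 - 108y^2 = 1 is (p_{k-1}, q_{k-1}) = (p_7, q_7); compute convergents through index 7.
Convergents (p_i = a_i*p_{i-1} + p_{i-2}, q_i = a_i*q_{i-1} + q_{i-2} with p_{-2}=0, p_{-1}=1, q_{-2}=1, q_{-1}=0):
  i=0: a_0=10, p_0 = 10*1 + 0 = 10, q_0 = 10*0 + 1 = 1.
  i=1: a_1=2, p_1 = 2*10 + 1 = 21, q_1 = 2*1 + 0 = 2.
  i=2: a_2=1, p_2 = 1*21 + 10 = 31, q_2 = 1*2 + 1 = 3.
  i=3: a_3=1, p_3 = 1*31 + 21 = 52, q_3 = 1*3 + 2 = 5.
  i=4: a_4=4, p_4 = 4*52 + 31 = 239, q_4 = 4*5 + 3 = 23.
  i=5: a_5=1, p_5 = 1*239 + 52 = 291, q_5 = 1*23 + 5 = 28.
  i=6: a_6=1, p_6 = 1*291 + 239 = 530, q_6 = 1*28 + 23 = 51.
  i=7: a_7=2, p_7 = 2*530 + 291 = 1351, q_7 = 2*51 + 28 = 130.
Check: 1351^2 - 108*130^2 = 1825201 - 1825200 = 1, so (x, y) = (1351, 130) solves the equation, and by the theorem it is the least positive solution.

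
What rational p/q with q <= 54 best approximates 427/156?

52/19

Expand x = 427/156 as a continued fraction with the Euclidean algorithm:
  427 = 2*156 + 115, so a_0 = 2.
  156 = 1*115 + 41, so a_1 = 1.
  115 = 2*41 + 33, so a_2 = 2.
  41 = 1*33 + 8, so a_3 = 1.
  33 = 4*8 + 1, so a_4 = 4.
  8 = 8*1 + 0, so a_5 = 8.
so x = [2; 1, 2, 1, 4, 8].
Convergents (p_i = a_i*p_{i-1} + p_{i-2}, q_i = a_i*q_{i-1} + q_{i-2} with p_{-2}=0, p_{-1}=1, q_{-2}=1, q_{-1}=0), until the denominator exceeds 54:
  i=0: a_0=2, p_0 = 2*1 + 0 = 2, q_0 = 2*0 + 1 = 1.
  i=1: a_1=1, p_1 = 1*2 + 1 = 3, q_1 = 1*1 + 0 = 1.
  i=2: a_2=2, p_2 = 2*3 + 2 = 8, q_2 = 2*1 + 1 = 3.
  i=3: a_3=1, p_3 = 1*8 + 3 = 11, q_3 = 1*3 + 1 = 4.
  i=4: a_4=4, p_4 = 4*11 + 8 = 52, q_4 = 4*4 + 3 = 19.
  i=5: a_5=8, p_5 = 8*52 + 11 = 427, q_5 = 8*19 + 4 = 156.
q_5 = 156 > 54, so the last convergent with denominator <= 54 is p_4/q_4 = 52/19.
The closest fraction with denominator <= 54 is either p_4/q_4 or the intermediate fraction (k*p_4 + p_3)/(k*q_4 + q_3) with the largest k >= 1 whose denominator stays <= 54; these approach x as k grows, and every other convergent or intermediate fraction in range is farther away.
Largest k: floor((54 - q_3)/q_4) = floor((54 - 4)/19) = 2.
That gives (2*52 + 11)/(2*19 + 4) = 115/42.
Compare the errors: |x - 52/19| = |427*19 - 52*156|/(156*19) = 1/2964, and |x - 115/42| = |427*42 - 115*156|/(156*42) = 6/6552.
Cross-multiplying, 1*6552 = 6552 < 17784 = 6*2964, so 1/2964 is smaller: the convergent 52/19 is closer to x than 115/42.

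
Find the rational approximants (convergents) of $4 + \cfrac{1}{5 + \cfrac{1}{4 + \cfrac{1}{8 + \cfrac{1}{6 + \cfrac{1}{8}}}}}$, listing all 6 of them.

Using the convergent recurrence p_i = a_i*p_{i-1} + p_{i-2}, q_i = a_i*q_{i-1} + q_{i-2} with p_{-2}=0, p_{-1}=1, q_{-2}=1, q_{-1}=0:
  i=0: a_0=4, p_0 = 4*1 + 0 = 4, q_0 = 4*0 + 1 = 1.
  i=1: a_1=5, p_1 = 5*4 + 1 = 21, q_1 = 5*1 + 0 = 5.
  i=2: a_2=4, p_2 = 4*21 + 4 = 88, q_2 = 4*5 + 1 = 21.
  i=3: a_3=8, p_3 = 8*88 + 21 = 725, q_3 = 8*21 + 5 = 173.
  i=4: a_4=6, p_4 = 6*725 + 88 = 4438, q_4 = 6*173 + 21 = 1059.
  i=5: a_5=8, p_5 = 8*4438 + 725 = 36229, q_5 = 8*1059 + 173 = 8645.

4/1, 21/5, 88/21, 725/173, 4438/1059, 36229/8645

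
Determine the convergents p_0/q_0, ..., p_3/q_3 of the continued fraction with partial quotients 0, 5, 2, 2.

Using the convergent recurrence p_i = a_i*p_{i-1} + p_{i-2}, q_i = a_i*q_{i-1} + q_{i-2} with p_{-2}=0, p_{-1}=1, q_{-2}=1, q_{-1}=0:
  i=0: a_0=0, p_0 = 0*1 + 0 = 0, q_0 = 0*0 + 1 = 1.
  i=1: a_1=5, p_1 = 5*0 + 1 = 1, q_1 = 5*1 + 0 = 5.
  i=2: a_2=2, p_2 = 2*1 + 0 = 2, q_2 = 2*5 + 1 = 11.
  i=3: a_3=2, p_3 = 2*2 + 1 = 5, q_3 = 2*11 + 5 = 27.

0/1, 1/5, 2/11, 5/27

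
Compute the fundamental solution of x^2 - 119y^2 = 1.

(x, y) = (120, 11)

First expand sqrt(119) as a continued fraction. With x_i = (sqrt(119) + m_i)/d_i and (m_0, d_0) = (0, 1): a_0 = floor(sqrt(119)) = 10, since 10^2 = 100 <= 119 < 121 = 11^2.
Iterate m_{i+1} = d_i*a_i - m_i, d_{i+1} = (119 - m_{i+1}^2)/d_i, a_{i+1} = floor((a_0 + m_{i+1})/d_{i+1}):
  m_1 = 1*10 - 0 = 10, d_1 = (119 - 10^2)/1 = 19/1 = 19, a_1 = floor((10 + 10)/19) = 1.
  m_2 = 19*1 - 10 = 9, d_2 = (119 - 9^2)/19 = 38/19 = 2, a_2 = floor((10 + 9)/2) = 9.
  m_3 = 2*9 - 9 = 9, d_3 = (119 - 9^2)/2 = 38/2 = 19, a_3 = floor((10 + 9)/19) = 1.
  m_4 = 19*1 - 9 = 10, d_4 = (119 - 10^2)/19 = 19/19 = 1, a_4 = floor((10 + 10)/1) = 20.
  m_5 = 1*20 - 10 = 10, d_5 = (119 - 10^2)/1 = 19/1 = 19: (m_5, d_5) = (m_1, d_1) = (10, 19), so from here the quotients repeat a_1, ..., a_4; the period length is 4.
So sqrt(119) = [10; (1, 9, 1, 20)] with period length k = 4.
k is even, so the fundamental solution of x^2 - 119y^2 = 1 is (p_{k-1}, q_{k-1}) = (p_3, q_3); compute convergents through index 3.
Convergents (p_i = a_i*p_{i-1} + p_{i-2}, q_i = a_i*q_{i-1} + q_{i-2} with p_{-2}=0, p_{-1}=1, q_{-2}=1, q_{-1}=0):
  i=0: a_0=10, p_0 = 10*1 + 0 = 10, q_0 = 10*0 + 1 = 1.
  i=1: a_1=1, p_1 = 1*10 + 1 = 11, q_1 = 1*1 + 0 = 1.
  i=2: a_2=9, p_2 = 9*11 + 10 = 109, q_2 = 9*1 + 1 = 10.
  i=3: a_3=1, p_3 = 1*109 + 11 = 120, q_3 = 1*10 + 1 = 11.
Check: 120^2 - 119*11^2 = 14400 - 14399 = 1, so (x, y) = (120, 11) solves the equation, and by the theorem it is the least positive solution.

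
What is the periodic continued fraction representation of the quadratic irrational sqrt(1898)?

Write x_i = (sqrt(1898) + m_i)/d_i with (m_0, d_0) = (0, 1). a_0 = floor(sqrt(1898)) = 43, since 43^2 = 1849 <= 1898 < 1936 = 44^2.
Iterate m_{i+1} = d_i*a_i - m_i, d_{i+1} = (1898 - m_{i+1}^2)/d_i, a_{i+1} = floor((a_0 + m_{i+1})/d_{i+1}):
  m_1 = 1*43 - 0 = 43, d_1 = (1898 - 43^2)/1 = 49/1 = 49, a_1 = floor((43 + 43)/49) = 1.
  m_2 = 49*1 - 43 = 6, d_2 = (1898 - 6^2)/49 = 1862/49 = 38, a_2 = floor((43 + 6)/38) = 1.
  m_3 = 38*1 - 6 = 32, d_3 = (1898 - 32^2)/38 = 874/38 = 23, a_3 = floor((43 + 32)/23) = 3.
  m_4 = 23*3 - 32 = 37, d_4 = (1898 - 37^2)/23 = 529/23 = 23, a_4 = floor((43 + 37)/23) = 3.
  m_5 = 23*3 - 37 = 32, d_5 = (1898 - 32^2)/23 = 874/23 = 38, a_5 = floor((43 + 32)/38) = 1.
  m_6 = 38*1 - 32 = 6, d_6 = (1898 - 6^2)/38 = 1862/38 = 49, a_6 = floor((43 + 6)/49) = 1.
  m_7 = 49*1 - 6 = 43, d_7 = (1898 - 43^2)/49 = 49/49 = 1, a_7 = floor((43 + 43)/1) = 86.
  m_8 = 1*86 - 43 = 43, d_8 = (1898 - 43^2)/1 = 49/1 = 49: (m_8, d_8) = (m_1, d_1) = (43, 49), so from here the quotients repeat a_1, ..., a_7; the period length is 7.
Hence the expansion of sqrt(1898) is a_0 = 43 followed by the repeating block 1, 1, 3, 3, 1, 1, 86 (period 7).

[43; (1, 1, 3, 3, 1, 1, 86)]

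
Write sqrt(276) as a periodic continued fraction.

[16; (1, 1, 1, 1, 2, 2, 2, 1, 1, 1, 1, 32)]

Write x_i = (sqrt(276) + m_i)/d_i with (m_0, d_0) = (0, 1). a_0 = floor(sqrt(276)) = 16, since 16^2 = 256 <= 276 < 289 = 17^2.
Iterate m_{i+1} = d_i*a_i - m_i, d_{i+1} = (276 - m_{i+1}^2)/d_i, a_{i+1} = floor((a_0 + m_{i+1})/d_{i+1}):
  m_1 = 1*16 - 0 = 16, d_1 = (276 - 16^2)/1 = 20/1 = 20, a_1 = floor((16 + 16)/20) = 1.
  m_2 = 20*1 - 16 = 4, d_2 = (276 - 4^2)/20 = 260/20 = 13, a_2 = floor((16 + 4)/13) = 1.
  m_3 = 13*1 - 4 = 9, d_3 = (276 - 9^2)/13 = 195/13 = 15, a_3 = floor((16 + 9)/15) = 1.
  m_4 = 15*1 - 9 = 6, d_4 = (276 - 6^2)/15 = 240/15 = 16, a_4 = floor((16 + 6)/16) = 1.
  m_5 = 16*1 - 6 = 10, d_5 = (276 - 10^2)/16 = 176/16 = 11, a_5 = floor((16 + 10)/11) = 2.
  m_6 = 11*2 - 10 = 12, d_6 = (276 - 12^2)/11 = 132/11 = 12, a_6 = floor((16 + 12)/12) = 2.
  m_7 = 12*2 - 12 = 12, d_7 = (276 - 12^2)/12 = 132/12 = 11, a_7 = floor((16 + 12)/11) = 2.
  m_8 = 11*2 - 12 = 10, d_8 = (276 - 10^2)/11 = 176/11 = 16, a_8 = floor((16 + 10)/16) = 1.
  m_9 = 16*1 - 10 = 6, d_9 = (276 - 6^2)/16 = 240/16 = 15, a_9 = floor((16 + 6)/15) = 1.
  m_10 = 15*1 - 6 = 9, d_10 = (276 - 9^2)/15 = 195/15 = 13, a_10 = floor((16 + 9)/13) = 1.
  m_11 = 13*1 - 9 = 4, d_11 = (276 - 4^2)/13 = 260/13 = 20, a_11 = floor((16 + 4)/20) = 1.
  m_12 = 20*1 - 4 = 16, d_12 = (276 - 16^2)/20 = 20/20 = 1, a_12 = floor((16 + 16)/1) = 32.
  m_13 = 1*32 - 16 = 16, d_13 = (276 - 16^2)/1 = 20/1 = 20: (m_13, d_13) = (m_1, d_1) = (16, 20), so from here the quotients repeat a_1, ..., a_12; the period length is 12.
Hence the expansion of sqrt(276) is a_0 = 16 followed by the repeating block 1, 1, 1, 1, 2, 2, 2, 1, 1, 1, 1, 32 (period 12).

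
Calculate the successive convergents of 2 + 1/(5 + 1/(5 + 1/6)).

2/1, 11/5, 57/26, 353/161

Using the convergent recurrence p_i = a_i*p_{i-1} + p_{i-2}, q_i = a_i*q_{i-1} + q_{i-2} with p_{-2}=0, p_{-1}=1, q_{-2}=1, q_{-1}=0:
  i=0: a_0=2, p_0 = 2*1 + 0 = 2, q_0 = 2*0 + 1 = 1.
  i=1: a_1=5, p_1 = 5*2 + 1 = 11, q_1 = 5*1 + 0 = 5.
  i=2: a_2=5, p_2 = 5*11 + 2 = 57, q_2 = 5*5 + 1 = 26.
  i=3: a_3=6, p_3 = 6*57 + 11 = 353, q_3 = 6*26 + 5 = 161.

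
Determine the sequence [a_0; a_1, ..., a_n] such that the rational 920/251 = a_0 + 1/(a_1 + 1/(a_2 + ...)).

[3; 1, 1, 1, 83]

Run the Euclidean algorithm on 920 and 251; the successive quotients are the partial quotients a_0, a_1, ... (each step inverts the fractional part left over by the previous one):
  920 = 3*251 + 167, so a_0 = 3.
  251 = 1*167 + 84, so a_1 = 1.
  167 = 1*84 + 83, so a_2 = 1.
  84 = 1*83 + 1, so a_3 = 1.
  83 = 83*1 + 0, so a_4 = 83.
The remainder reaches 0 after 5 divisions, so the expansion has 5 partial quotients, read off in order.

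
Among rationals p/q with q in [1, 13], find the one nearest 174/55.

19/6

Expand x = 174/55 as a continued fraction with the Euclidean algorithm:
  174 = 3*55 + 9, so a_0 = 3.
  55 = 6*9 + 1, so a_1 = 6.
  9 = 9*1 + 0, so a_2 = 9.
so x = [3; 6, 9].
Convergents (p_i = a_i*p_{i-1} + p_{i-2}, q_i = a_i*q_{i-1} + q_{i-2} with p_{-2}=0, p_{-1}=1, q_{-2}=1, q_{-1}=0), until the denominator exceeds 13:
  i=0: a_0=3, p_0 = 3*1 + 0 = 3, q_0 = 3*0 + 1 = 1.
  i=1: a_1=6, p_1 = 6*3 + 1 = 19, q_1 = 6*1 + 0 = 6.
  i=2: a_2=9, p_2 = 9*19 + 3 = 174, q_2 = 9*6 + 1 = 55.
q_2 = 55 > 13, so the last convergent with denominator <= 13 is p_1/q_1 = 19/6.
The closest fraction with denominator <= 13 is either p_1/q_1 or the intermediate fraction (k*p_1 + p_0)/(k*q_1 + q_0) with the largest k >= 1 whose denominator stays <= 13; these approach x as k grows, and every other convergent or intermediate fraction in range is farther away.
Largest k: floor((13 - q_0)/q_1) = floor((13 - 1)/6) = 2.
That gives (2*19 + 3)/(2*6 + 1) = 41/13.
Compare the errors: |x - 19/6| = |174*6 - 19*55|/(55*6) = 1/330, and |x - 41/13| = |174*13 - 41*55|/(55*13) = 7/715.
Cross-multiplying, 1*715 = 715 < 2310 = 7*330, so 1/330 is smaller: the convergent 19/6 is closer to x than 41/13.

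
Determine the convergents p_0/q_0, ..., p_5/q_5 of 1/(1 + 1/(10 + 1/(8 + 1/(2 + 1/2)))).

Using the convergent recurrence p_i = a_i*p_{i-1} + p_{i-2}, q_i = a_i*q_{i-1} + q_{i-2} with p_{-2}=0, p_{-1}=1, q_{-2}=1, q_{-1}=0:
  i=0: a_0=0, p_0 = 0*1 + 0 = 0, q_0 = 0*0 + 1 = 1.
  i=1: a_1=1, p_1 = 1*0 + 1 = 1, q_1 = 1*1 + 0 = 1.
  i=2: a_2=10, p_2 = 10*1 + 0 = 10, q_2 = 10*1 + 1 = 11.
  i=3: a_3=8, p_3 = 8*10 + 1 = 81, q_3 = 8*11 + 1 = 89.
  i=4: a_4=2, p_4 = 2*81 + 10 = 172, q_4 = 2*89 + 11 = 189.
  i=5: a_5=2, p_5 = 2*172 + 81 = 425, q_5 = 2*189 + 89 = 467.

0/1, 1/1, 10/11, 81/89, 172/189, 425/467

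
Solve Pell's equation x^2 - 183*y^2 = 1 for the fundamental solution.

First expand sqrt(183) as a continued fraction. With x_i = (sqrt(183) + m_i)/d_i and (m_0, d_0) = (0, 1): a_0 = floor(sqrt(183)) = 13, since 13^2 = 169 <= 183 < 196 = 14^2.
Iterate m_{i+1} = d_i*a_i - m_i, d_{i+1} = (183 - m_{i+1}^2)/d_i, a_{i+1} = floor((a_0 + m_{i+1})/d_{i+1}):
  m_1 = 1*13 - 0 = 13, d_1 = (183 - 13^2)/1 = 14/1 = 14, a_1 = floor((13 + 13)/14) = 1.
  m_2 = 14*1 - 13 = 1, d_2 = (183 - 1^2)/14 = 182/14 = 13, a_2 = floor((13 + 1)/13) = 1.
  m_3 = 13*1 - 1 = 12, d_3 = (183 - 12^2)/13 = 39/13 = 3, a_3 = floor((13 + 12)/3) = 8.
  m_4 = 3*8 - 12 = 12, d_4 = (183 - 12^2)/3 = 39/3 = 13, a_4 = floor((13 + 12)/13) = 1.
  m_5 = 13*1 - 12 = 1, d_5 = (183 - 1^2)/13 = 182/13 = 14, a_5 = floor((13 + 1)/14) = 1.
  m_6 = 14*1 - 1 = 13, d_6 = (183 - 13^2)/14 = 14/14 = 1, a_6 = floor((13 + 13)/1) = 26.
  m_7 = 1*26 - 13 = 13, d_7 = (183 - 13^2)/1 = 14/1 = 14: (m_7, d_7) = (m_1, d_1) = (13, 14), so from here the quotients repeat a_1, ..., a_6; the period length is 6.
So sqrt(183) = [13; (1, 1, 8, 1, 1, 26)] with period length k = 6.
k is even, so the fundamental solution of x^2 - 183y^2 = 1 is (p_{k-1}, q_{k-1}) = (p_5, q_5); compute convergents through index 5.
Convergents (p_i = a_i*p_{i-1} + p_{i-2}, q_i = a_i*q_{i-1} + q_{i-2} with p_{-2}=0, p_{-1}=1, q_{-2}=1, q_{-1}=0):
  i=0: a_0=13, p_0 = 13*1 + 0 = 13, q_0 = 13*0 + 1 = 1.
  i=1: a_1=1, p_1 = 1*13 + 1 = 14, q_1 = 1*1 + 0 = 1.
  i=2: a_2=1, p_2 = 1*14 + 13 = 27, q_2 = 1*1 + 1 = 2.
  i=3: a_3=8, p_3 = 8*27 + 14 = 230, q_3 = 8*2 + 1 = 17.
  i=4: a_4=1, p_4 = 1*230 + 27 = 257, q_4 = 1*17 + 2 = 19.
  i=5: a_5=1, p_5 = 1*257 + 230 = 487, q_5 = 1*19 + 17 = 36.
Check: 487^2 - 183*36^2 = 237169 - 237168 = 1, so (x, y) = (487, 36) solves the equation, and by the theorem it is the least positive solution.

(x, y) = (487, 36)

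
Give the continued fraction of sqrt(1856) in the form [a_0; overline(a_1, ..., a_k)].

Write x_i = (sqrt(1856) + m_i)/d_i with (m_0, d_0) = (0, 1). a_0 = floor(sqrt(1856)) = 43, since 43^2 = 1849 <= 1856 < 1936 = 44^2.
Iterate m_{i+1} = d_i*a_i - m_i, d_{i+1} = (1856 - m_{i+1}^2)/d_i, a_{i+1} = floor((a_0 + m_{i+1})/d_{i+1}):
  m_1 = 1*43 - 0 = 43, d_1 = (1856 - 43^2)/1 = 7/1 = 7, a_1 = floor((43 + 43)/7) = 12.
  m_2 = 7*12 - 43 = 41, d_2 = (1856 - 41^2)/7 = 175/7 = 25, a_2 = floor((43 + 41)/25) = 3.
  m_3 = 25*3 - 41 = 34, d_3 = (1856 - 34^2)/25 = 700/25 = 28, a_3 = floor((43 + 34)/28) = 2.
  m_4 = 28*2 - 34 = 22, d_4 = (1856 - 22^2)/28 = 1372/28 = 49, a_4 = floor((43 + 22)/49) = 1.
  m_5 = 49*1 - 22 = 27, d_5 = (1856 - 27^2)/49 = 1127/49 = 23, a_5 = floor((43 + 27)/23) = 3.
  m_6 = 23*3 - 27 = 42, d_6 = (1856 - 42^2)/23 = 92/23 = 4, a_6 = floor((43 + 42)/4) = 21.
  m_7 = 4*21 - 42 = 42, d_7 = (1856 - 42^2)/4 = 92/4 = 23, a_7 = floor((43 + 42)/23) = 3.
  m_8 = 23*3 - 42 = 27, d_8 = (1856 - 27^2)/23 = 1127/23 = 49, a_8 = floor((43 + 27)/49) = 1.
  m_9 = 49*1 - 27 = 22, d_9 = (1856 - 22^2)/49 = 1372/49 = 28, a_9 = floor((43 + 22)/28) = 2.
  m_10 = 28*2 - 22 = 34, d_10 = (1856 - 34^2)/28 = 700/28 = 25, a_10 = floor((43 + 34)/25) = 3.
  m_11 = 25*3 - 34 = 41, d_11 = (1856 - 41^2)/25 = 175/25 = 7, a_11 = floor((43 + 41)/7) = 12.
  m_12 = 7*12 - 41 = 43, d_12 = (1856 - 43^2)/7 = 7/7 = 1, a_12 = floor((43 + 43)/1) = 86.
  m_13 = 1*86 - 43 = 43, d_13 = (1856 - 43^2)/1 = 7/1 = 7: (m_13, d_13) = (m_1, d_1) = (43, 7), so from here the quotients repeat a_1, ..., a_12; the period length is 12.
Hence the expansion of sqrt(1856) is a_0 = 43 followed by the repeating block 12, 3, 2, 1, 3, 21, 3, 1, 2, 3, 12, 86 (period 12).

[43; overline(12, 3, 2, 1, 3, 21, 3, 1, 2, 3, 12, 86)]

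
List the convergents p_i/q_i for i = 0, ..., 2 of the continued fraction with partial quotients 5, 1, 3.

Using the convergent recurrence p_i = a_i*p_{i-1} + p_{i-2}, q_i = a_i*q_{i-1} + q_{i-2} with p_{-2}=0, p_{-1}=1, q_{-2}=1, q_{-1}=0:
  i=0: a_0=5, p_0 = 5*1 + 0 = 5, q_0 = 5*0 + 1 = 1.
  i=1: a_1=1, p_1 = 1*5 + 1 = 6, q_1 = 1*1 + 0 = 1.
  i=2: a_2=3, p_2 = 3*6 + 5 = 23, q_2 = 3*1 + 1 = 4.

5/1, 6/1, 23/4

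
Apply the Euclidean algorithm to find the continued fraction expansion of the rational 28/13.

[2; 6, 2]

Run the Euclidean algorithm on 28 and 13; the successive quotients are the partial quotients a_0, a_1, ... (each step inverts the fractional part left over by the previous one):
  28 = 2*13 + 2, so a_0 = 2.
  13 = 6*2 + 1, so a_1 = 6.
  2 = 2*1 + 0, so a_2 = 2.
The remainder reaches 0 after 3 divisions, so the expansion has 3 partial quotients, read off in order.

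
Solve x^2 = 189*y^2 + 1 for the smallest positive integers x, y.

(x, y) = (55, 4)

First expand sqrt(189) as a continued fraction. With x_i = (sqrt(189) + m_i)/d_i and (m_0, d_0) = (0, 1): a_0 = floor(sqrt(189)) = 13, since 13^2 = 169 <= 189 < 196 = 14^2.
Iterate m_{i+1} = d_i*a_i - m_i, d_{i+1} = (189 - m_{i+1}^2)/d_i, a_{i+1} = floor((a_0 + m_{i+1})/d_{i+1}):
  m_1 = 1*13 - 0 = 13, d_1 = (189 - 13^2)/1 = 20/1 = 20, a_1 = floor((13 + 13)/20) = 1.
  m_2 = 20*1 - 13 = 7, d_2 = (189 - 7^2)/20 = 140/20 = 7, a_2 = floor((13 + 7)/7) = 2.
  m_3 = 7*2 - 7 = 7, d_3 = (189 - 7^2)/7 = 140/7 = 20, a_3 = floor((13 + 7)/20) = 1.
  m_4 = 20*1 - 7 = 13, d_4 = (189 - 13^2)/20 = 20/20 = 1, a_4 = floor((13 + 13)/1) = 26.
  m_5 = 1*26 - 13 = 13, d_5 = (189 - 13^2)/1 = 20/1 = 20: (m_5, d_5) = (m_1, d_1) = (13, 20), so from here the quotients repeat a_1, ..., a_4; the period length is 4.
So sqrt(189) = [13; (1, 2, 1, 26)] with period length k = 4.
k is even, so the fundamental solution of x^2 - 189y^2 = 1 is (p_{k-1}, q_{k-1}) = (p_3, q_3); compute convergents through index 3.
Convergents (p_i = a_i*p_{i-1} + p_{i-2}, q_i = a_i*q_{i-1} + q_{i-2} with p_{-2}=0, p_{-1}=1, q_{-2}=1, q_{-1}=0):
  i=0: a_0=13, p_0 = 13*1 + 0 = 13, q_0 = 13*0 + 1 = 1.
  i=1: a_1=1, p_1 = 1*13 + 1 = 14, q_1 = 1*1 + 0 = 1.
  i=2: a_2=2, p_2 = 2*14 + 13 = 41, q_2 = 2*1 + 1 = 3.
  i=3: a_3=1, p_3 = 1*41 + 14 = 55, q_3 = 1*3 + 1 = 4.
Check: 55^2 - 189*4^2 = 3025 - 3024 = 1, so (x, y) = (55, 4) solves the equation, and by the theorem it is the least positive solution.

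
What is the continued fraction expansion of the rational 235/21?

Run the Euclidean algorithm on 235 and 21; the successive quotients are the partial quotients a_0, a_1, ... (each step inverts the fractional part left over by the previous one):
  235 = 11*21 + 4, so a_0 = 11.
  21 = 5*4 + 1, so a_1 = 5.
  4 = 4*1 + 0, so a_2 = 4.
The remainder reaches 0 after 3 divisions, so the expansion has 3 partial quotients, read off in order.

[11; 5, 4]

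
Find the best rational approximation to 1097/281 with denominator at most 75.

203/52

Expand x = 1097/281 as a continued fraction with the Euclidean algorithm:
  1097 = 3*281 + 254, so a_0 = 3.
  281 = 1*254 + 27, so a_1 = 1.
  254 = 9*27 + 11, so a_2 = 9.
  27 = 2*11 + 5, so a_3 = 2.
  11 = 2*5 + 1, so a_4 = 2.
  5 = 5*1 + 0, so a_5 = 5.
so x = [3; 1, 9, 2, 2, 5].
Convergents (p_i = a_i*p_{i-1} + p_{i-2}, q_i = a_i*q_{i-1} + q_{i-2} with p_{-2}=0, p_{-1}=1, q_{-2}=1, q_{-1}=0), until the denominator exceeds 75:
  i=0: a_0=3, p_0 = 3*1 + 0 = 3, q_0 = 3*0 + 1 = 1.
  i=1: a_1=1, p_1 = 1*3 + 1 = 4, q_1 = 1*1 + 0 = 1.
  i=2: a_2=9, p_2 = 9*4 + 3 = 39, q_2 = 9*1 + 1 = 10.
  i=3: a_3=2, p_3 = 2*39 + 4 = 82, q_3 = 2*10 + 1 = 21.
  i=4: a_4=2, p_4 = 2*82 + 39 = 203, q_4 = 2*21 + 10 = 52.
  i=5: a_5=5, p_5 = 5*203 + 82 = 1097, q_5 = 5*52 + 21 = 281.
q_5 = 281 > 75, so the last convergent with denominator <= 75 is p_4/q_4 = 203/52.
The closest fraction with denominator <= 75 is either p_4/q_4 or the intermediate fraction (k*p_4 + p_3)/(k*q_4 + q_3) with the largest k >= 1 whose denominator stays <= 75; these approach x as k grows, and every other convergent or intermediate fraction in range is farther away.
Largest k: floor((75 - q_3)/q_4) = floor((75 - 21)/52) = 1.
That gives (1*203 + 82)/(1*52 + 21) = 285/73.
Compare the errors: |x - 203/52| = |1097*52 - 203*281|/(281*52) = 1/14612, and |x - 285/73| = |1097*73 - 285*281|/(281*73) = 4/20513.
Cross-multiplying, 1*20513 = 20513 < 58448 = 4*14612, so 1/14612 is smaller: the convergent 203/52 is closer to x than 285/73.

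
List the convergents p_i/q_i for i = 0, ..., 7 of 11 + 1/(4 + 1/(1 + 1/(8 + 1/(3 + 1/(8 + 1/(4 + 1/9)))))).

11/1, 45/4, 56/5, 493/44, 1535/137, 12773/1140, 52627/4697, 486416/43413

Using the convergent recurrence p_i = a_i*p_{i-1} + p_{i-2}, q_i = a_i*q_{i-1} + q_{i-2} with p_{-2}=0, p_{-1}=1, q_{-2}=1, q_{-1}=0:
  i=0: a_0=11, p_0 = 11*1 + 0 = 11, q_0 = 11*0 + 1 = 1.
  i=1: a_1=4, p_1 = 4*11 + 1 = 45, q_1 = 4*1 + 0 = 4.
  i=2: a_2=1, p_2 = 1*45 + 11 = 56, q_2 = 1*4 + 1 = 5.
  i=3: a_3=8, p_3 = 8*56 + 45 = 493, q_3 = 8*5 + 4 = 44.
  i=4: a_4=3, p_4 = 3*493 + 56 = 1535, q_4 = 3*44 + 5 = 137.
  i=5: a_5=8, p_5 = 8*1535 + 493 = 12773, q_5 = 8*137 + 44 = 1140.
  i=6: a_6=4, p_6 = 4*12773 + 1535 = 52627, q_6 = 4*1140 + 137 = 4697.
  i=7: a_7=9, p_7 = 9*52627 + 12773 = 486416, q_7 = 9*4697 + 1140 = 43413.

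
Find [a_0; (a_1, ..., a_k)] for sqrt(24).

[4; (1, 8)]

Write x_i = (sqrt(24) + m_i)/d_i with (m_0, d_0) = (0, 1). a_0 = floor(sqrt(24)) = 4, since 4^2 = 16 <= 24 < 25 = 5^2.
Iterate m_{i+1} = d_i*a_i - m_i, d_{i+1} = (24 - m_{i+1}^2)/d_i, a_{i+1} = floor((a_0 + m_{i+1})/d_{i+1}):
  m_1 = 1*4 - 0 = 4, d_1 = (24 - 4^2)/1 = 8/1 = 8, a_1 = floor((4 + 4)/8) = 1.
  m_2 = 8*1 - 4 = 4, d_2 = (24 - 4^2)/8 = 8/8 = 1, a_2 = floor((4 + 4)/1) = 8.
  m_3 = 1*8 - 4 = 4, d_3 = (24 - 4^2)/1 = 8/1 = 8: (m_3, d_3) = (m_1, d_1) = (4, 8), so from here the quotients repeat a_1, a_2; the period length is 2.
Hence the expansion of sqrt(24) is a_0 = 4 followed by the repeating block 1, 8 (period 2).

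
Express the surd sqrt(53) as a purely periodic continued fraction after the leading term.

Write x_i = (sqrt(53) + m_i)/d_i with (m_0, d_0) = (0, 1). a_0 = floor(sqrt(53)) = 7, since 7^2 = 49 <= 53 < 64 = 8^2.
Iterate m_{i+1} = d_i*a_i - m_i, d_{i+1} = (53 - m_{i+1}^2)/d_i, a_{i+1} = floor((a_0 + m_{i+1})/d_{i+1}):
  m_1 = 1*7 - 0 = 7, d_1 = (53 - 7^2)/1 = 4/1 = 4, a_1 = floor((7 + 7)/4) = 3.
  m_2 = 4*3 - 7 = 5, d_2 = (53 - 5^2)/4 = 28/4 = 7, a_2 = floor((7 + 5)/7) = 1.
  m_3 = 7*1 - 5 = 2, d_3 = (53 - 2^2)/7 = 49/7 = 7, a_3 = floor((7 + 2)/7) = 1.
  m_4 = 7*1 - 2 = 5, d_4 = (53 - 5^2)/7 = 28/7 = 4, a_4 = floor((7 + 5)/4) = 3.
  m_5 = 4*3 - 5 = 7, d_5 = (53 - 7^2)/4 = 4/4 = 1, a_5 = floor((7 + 7)/1) = 14.
  m_6 = 1*14 - 7 = 7, d_6 = (53 - 7^2)/1 = 4/1 = 4: (m_6, d_6) = (m_1, d_1) = (7, 4), so from here the quotients repeat a_1, ..., a_5; the period length is 5.
Hence the expansion of sqrt(53) is a_0 = 7 followed by the repeating block 3, 1, 1, 3, 14 (period 5).

[7; (3, 1, 1, 3, 14)]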